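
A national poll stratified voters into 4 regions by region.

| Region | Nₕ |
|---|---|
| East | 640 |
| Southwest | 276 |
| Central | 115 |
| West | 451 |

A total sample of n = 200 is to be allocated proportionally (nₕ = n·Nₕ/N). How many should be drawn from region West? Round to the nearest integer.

61

Share of region West = 451/1482 = 0.30432.
Allocate 200 × 0.30432 = 60.864... → 61.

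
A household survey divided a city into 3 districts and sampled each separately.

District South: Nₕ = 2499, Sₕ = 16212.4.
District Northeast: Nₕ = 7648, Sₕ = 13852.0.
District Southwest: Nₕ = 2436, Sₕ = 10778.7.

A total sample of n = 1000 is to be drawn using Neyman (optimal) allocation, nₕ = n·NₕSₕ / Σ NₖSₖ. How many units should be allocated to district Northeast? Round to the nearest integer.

613

Σ NₕSₕ = 2499·16212.4 + 7648·13852.0 + 2436·10778.7 = 172711796.8.
Share for Northeast: 105940096/172711796.8 = 0.61339.
n_Northeast = 1000 × 0.61339 = 613.392... → 613.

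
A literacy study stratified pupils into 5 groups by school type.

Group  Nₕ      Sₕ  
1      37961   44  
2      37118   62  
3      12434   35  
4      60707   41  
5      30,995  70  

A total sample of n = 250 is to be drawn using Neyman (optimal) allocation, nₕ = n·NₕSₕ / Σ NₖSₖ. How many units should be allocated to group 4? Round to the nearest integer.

1: NₕSₕ = 37961·44 = 1670284
2: NₕSₕ = 37118·62 = 2301316
3: NₕSₕ = 12434·35 = 435190
4: NₕSₕ = 60707·41 = 2488987
5: NₕSₕ = 30995·70 = 2169650
Σ NₕSₕ = 9065427.
n_4 = 250·2488987/9065427 = 68.640... → 69.

69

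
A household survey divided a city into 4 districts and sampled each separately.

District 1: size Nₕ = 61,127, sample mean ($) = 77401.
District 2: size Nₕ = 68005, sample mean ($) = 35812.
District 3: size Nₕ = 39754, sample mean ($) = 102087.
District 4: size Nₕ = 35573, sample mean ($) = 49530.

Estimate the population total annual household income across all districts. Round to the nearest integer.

Estimate total by summing Nₕ·x̄ₕ over strata.
61127·77401 + 68005·35812 + 39754·102087 + 35573·49530 = 4731290927 + 2435395060 + 4058366598 + 1761930690 = 12986983275.

12986983275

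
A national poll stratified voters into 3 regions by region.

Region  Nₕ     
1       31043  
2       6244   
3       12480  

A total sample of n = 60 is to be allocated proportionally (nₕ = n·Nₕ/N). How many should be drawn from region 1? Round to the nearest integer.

37

Share of region 1 = 31043/49767 = 0.62377.
Allocate 60 × 0.62377 = 37.426... → 37.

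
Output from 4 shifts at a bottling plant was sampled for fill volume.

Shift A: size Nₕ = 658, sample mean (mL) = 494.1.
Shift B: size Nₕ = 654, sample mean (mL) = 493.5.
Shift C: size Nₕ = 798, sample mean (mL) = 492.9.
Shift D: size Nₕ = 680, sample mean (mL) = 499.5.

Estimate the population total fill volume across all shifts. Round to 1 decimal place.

Population total = Σ Nₕ·x̄ₕ (each stratum's size times its mean).
658·494.1 + 654·493.5 + 798·492.9 + 680·499.5 = 325117.8 + 322749 + 393334.2 + 339660 = 1380861.0.

1380861.0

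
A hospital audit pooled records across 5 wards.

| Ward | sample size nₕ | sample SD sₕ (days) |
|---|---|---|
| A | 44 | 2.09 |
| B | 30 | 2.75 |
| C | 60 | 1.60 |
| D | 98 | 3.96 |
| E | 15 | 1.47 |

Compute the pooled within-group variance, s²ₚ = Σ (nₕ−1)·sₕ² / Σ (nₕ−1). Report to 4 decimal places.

Degrees of freedom: 43 + 29 + 59 + 97 + 14 = 242.
Σ(nₕ−1)sₕ² = 43·4.3681 + 29·7.5625 + 59·2.56 + 97·15.6816 + 14·2.1609 = 2109.5486.
s²ₚ = 2109.5486 / 242 = 8.717143... → 8.7171.

8.7171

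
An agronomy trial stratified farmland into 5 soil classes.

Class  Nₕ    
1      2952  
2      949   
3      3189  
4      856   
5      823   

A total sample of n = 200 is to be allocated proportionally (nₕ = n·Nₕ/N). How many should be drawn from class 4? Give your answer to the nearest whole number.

20

N = 2952 + 949 + 3189 + 856 + 823 = 8769.
n_4 = 200·856/8769 = 19.523... → 20.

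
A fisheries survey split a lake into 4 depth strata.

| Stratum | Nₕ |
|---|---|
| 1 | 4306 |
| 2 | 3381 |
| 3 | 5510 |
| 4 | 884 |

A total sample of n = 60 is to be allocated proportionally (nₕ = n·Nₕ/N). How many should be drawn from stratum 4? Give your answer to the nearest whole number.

4

Share of stratum 4 = 884/14081 = 0.06278.
Allocate 60 × 0.06278 = 3.767... → 4.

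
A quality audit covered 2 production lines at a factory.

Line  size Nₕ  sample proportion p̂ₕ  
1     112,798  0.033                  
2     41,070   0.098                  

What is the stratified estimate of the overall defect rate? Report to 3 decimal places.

N = 112798 + 41070 = 153868.
Overall proportion = Σ (Nₕ/N)·p̂ₕ.
Σ Nₕp̂ₕ = 3722.334 + 4024.86 = 7747.194.
7747.194 / 153868 = 0.05035... → 0.050.

0.050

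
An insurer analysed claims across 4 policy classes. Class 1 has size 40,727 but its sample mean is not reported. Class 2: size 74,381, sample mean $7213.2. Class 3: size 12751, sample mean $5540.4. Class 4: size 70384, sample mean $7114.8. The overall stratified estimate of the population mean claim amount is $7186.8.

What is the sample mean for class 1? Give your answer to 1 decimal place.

N = 40727 + 74381 + 12751 + 70384 = 198243.
Overall total = μ·N = 7186.8·198243 = 1424732792.4.
Subtract the known strata: 74381·7213.2 + 12751·5540.4 + 70384·7114.8 = 1107938752.8.
Remaining total for class 1: 1424732792.4 − 1107938752.8 = 316794039.6.
Divide by its size: 316794039.6 / 40727 = 7778.477... → 7778.5.

7778.5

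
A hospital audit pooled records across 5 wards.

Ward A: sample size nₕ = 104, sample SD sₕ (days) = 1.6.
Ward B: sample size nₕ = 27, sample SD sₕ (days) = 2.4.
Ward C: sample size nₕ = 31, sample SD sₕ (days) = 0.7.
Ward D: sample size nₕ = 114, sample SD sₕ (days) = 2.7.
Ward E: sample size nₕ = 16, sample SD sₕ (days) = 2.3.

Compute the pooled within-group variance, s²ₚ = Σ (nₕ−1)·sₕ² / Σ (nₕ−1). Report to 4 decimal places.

4.6385

A: (104−1)·1.6² = 103·2.56 = 263.68
B: (27−1)·2.4² = 26·5.76 = 149.76
C: (31−1)·0.7² = 30·0.49 = 14.7
D: (114−1)·2.7² = 113·7.29 = 823.77
E: (16−1)·2.3² = 15·5.29 = 79.35
Numerator = 1331.26; denominator = Σ(nₕ−1) = 287.
s²ₚ = 1331.26/287 = 4.638537... → 4.6385.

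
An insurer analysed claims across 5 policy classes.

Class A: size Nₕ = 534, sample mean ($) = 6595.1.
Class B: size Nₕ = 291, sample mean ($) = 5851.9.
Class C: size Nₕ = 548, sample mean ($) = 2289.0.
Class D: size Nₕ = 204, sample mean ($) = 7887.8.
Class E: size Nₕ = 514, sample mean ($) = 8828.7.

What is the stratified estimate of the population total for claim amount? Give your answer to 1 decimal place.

12626121.3

A: 534·6595.1 = 3521783.4
B: 291·5851.9 = 1702902.9
C: 548·2289.0 = 1254372
D: 204·7887.8 = 1609111.2
E: 514·8828.7 = 4537951.8
τ̂ = Σ Nₕx̄ₕ = 12626121.3.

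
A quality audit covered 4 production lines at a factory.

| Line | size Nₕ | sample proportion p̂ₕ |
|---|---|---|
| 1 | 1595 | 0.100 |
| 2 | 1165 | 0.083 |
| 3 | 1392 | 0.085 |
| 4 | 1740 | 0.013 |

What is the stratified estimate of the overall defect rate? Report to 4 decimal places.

0.0674

Wₕ = Nₕ/N with N = 5892: 0.2707, 0.1977, 0.2363, 0.2953.
p̂_st = 0.2707·0.100 + 0.1977·0.083 + 0.2363·0.085 + 0.2953·0.013 ≈ 0.067402... → 0.0674.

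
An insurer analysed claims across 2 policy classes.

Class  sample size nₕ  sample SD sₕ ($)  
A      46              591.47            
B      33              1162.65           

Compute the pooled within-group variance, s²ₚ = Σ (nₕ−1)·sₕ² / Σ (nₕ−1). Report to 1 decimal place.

Degrees of freedom: 45 + 32 = 77.
Σ(nₕ−1)sₕ² = 45·349836.7609 + 32·1351755.0225 = 58998814.9605.
s²ₚ = 58998814.9605 / 77 = 766218.376... → 766218.4.

766218.4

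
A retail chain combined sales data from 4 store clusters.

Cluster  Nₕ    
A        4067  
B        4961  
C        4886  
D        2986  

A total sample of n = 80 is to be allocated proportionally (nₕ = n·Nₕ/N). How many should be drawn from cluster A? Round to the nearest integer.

19

N = 4067 + 4961 + 4886 + 2986 = 16900.
n_A = 80·4067/16900 = 19.252... → 19.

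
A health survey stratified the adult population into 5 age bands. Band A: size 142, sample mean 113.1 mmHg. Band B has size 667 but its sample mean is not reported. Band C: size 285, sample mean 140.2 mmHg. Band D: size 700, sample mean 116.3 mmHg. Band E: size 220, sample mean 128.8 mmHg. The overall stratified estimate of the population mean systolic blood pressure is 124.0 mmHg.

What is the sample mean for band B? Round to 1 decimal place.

Σ Nₕx̄ₕ = N·μ, so 667·x̄_B = 2014·124.0 − (142·113.1 + 285·140.2 + 700·116.3 + 220·128.8).
= 249736 − 165763.2 = 83972.8.
x̄_B = 83972.8 / 667 = 125.896... → 125.9.

125.9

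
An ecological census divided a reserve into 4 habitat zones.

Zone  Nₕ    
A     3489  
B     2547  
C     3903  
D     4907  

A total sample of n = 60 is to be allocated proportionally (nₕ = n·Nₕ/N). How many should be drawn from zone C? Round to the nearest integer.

16

N = 3489 + 2547 + 3903 + 4907 = 14846.
n_C = 60·3903/14846 = 15.774... → 16.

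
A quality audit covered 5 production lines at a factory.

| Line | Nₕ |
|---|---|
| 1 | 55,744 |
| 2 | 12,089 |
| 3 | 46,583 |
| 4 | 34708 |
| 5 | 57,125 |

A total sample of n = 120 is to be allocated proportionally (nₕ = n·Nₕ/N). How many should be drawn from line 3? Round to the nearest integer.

Share of line 3 = 46583/206249 = 0.22586.
Allocate 120 × 0.22586 = 27.103... → 27.

27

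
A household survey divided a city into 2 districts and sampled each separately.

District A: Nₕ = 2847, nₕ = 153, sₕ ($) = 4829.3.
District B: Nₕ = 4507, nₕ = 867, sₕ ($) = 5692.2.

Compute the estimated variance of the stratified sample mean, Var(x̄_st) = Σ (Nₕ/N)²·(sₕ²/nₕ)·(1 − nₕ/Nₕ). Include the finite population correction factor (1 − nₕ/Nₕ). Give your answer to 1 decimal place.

N = 7354. Term for each stratum: Wₕ²sₕ²/nₕ·(1−nₕ/Nₕ).
Var(x̄_st) = 21617.9619 + 11336.6019 = 32954.5637 → 32954.6.

32954.6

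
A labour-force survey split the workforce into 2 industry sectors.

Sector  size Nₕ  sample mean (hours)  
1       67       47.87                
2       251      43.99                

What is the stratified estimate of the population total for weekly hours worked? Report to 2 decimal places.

1: 67·47.87 = 3207.29
2: 251·43.99 = 11041.49
τ̂ = Σ Nₕx̄ₕ = 14248.78.

14248.78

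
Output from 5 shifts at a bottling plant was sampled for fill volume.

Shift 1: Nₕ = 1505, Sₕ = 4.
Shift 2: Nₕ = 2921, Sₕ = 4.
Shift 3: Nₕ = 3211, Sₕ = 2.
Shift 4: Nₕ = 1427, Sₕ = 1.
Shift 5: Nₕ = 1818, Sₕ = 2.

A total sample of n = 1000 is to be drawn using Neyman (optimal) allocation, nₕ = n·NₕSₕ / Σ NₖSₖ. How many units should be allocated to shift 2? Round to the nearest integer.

Σ NₕSₕ = 1505·4 + 2921·4 + 3211·2 + 1427·1 + 1818·2 = 29189.
Share for 2: 11684/29189 = 0.40029.
n_2 = 1000 × 0.40029 = 400.288... → 400.

400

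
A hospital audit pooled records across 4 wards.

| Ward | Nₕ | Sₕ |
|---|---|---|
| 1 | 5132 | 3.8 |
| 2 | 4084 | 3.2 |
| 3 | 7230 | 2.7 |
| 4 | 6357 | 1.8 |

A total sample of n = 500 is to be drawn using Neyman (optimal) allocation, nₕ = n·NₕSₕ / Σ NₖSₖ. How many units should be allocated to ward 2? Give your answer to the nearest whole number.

Σ NₕSₕ = 5132·3.8 + 4084·3.2 + 7230·2.7 + 6357·1.8 = 63534.
Share for 2: 13068.8/63534 = 0.20570.
n_2 = 500 × 0.20570 = 102.849... → 103.

103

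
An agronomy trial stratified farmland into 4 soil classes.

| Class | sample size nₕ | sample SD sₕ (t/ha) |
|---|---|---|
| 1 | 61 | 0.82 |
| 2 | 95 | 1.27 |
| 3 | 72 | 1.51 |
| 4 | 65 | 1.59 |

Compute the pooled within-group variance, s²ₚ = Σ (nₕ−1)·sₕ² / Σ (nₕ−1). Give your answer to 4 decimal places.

1: (61−1)·0.82² = 60·0.6724 = 40.344
2: (95−1)·1.27² = 94·1.6129 = 151.6126
3: (72−1)·1.51² = 71·2.2801 = 161.8871
4: (65−1)·1.59² = 64·2.5281 = 161.7984
Numerator = 515.6421; denominator = Σ(nₕ−1) = 289.
s²ₚ = 515.6421/289 = 1.784229... → 1.7842.

1.7842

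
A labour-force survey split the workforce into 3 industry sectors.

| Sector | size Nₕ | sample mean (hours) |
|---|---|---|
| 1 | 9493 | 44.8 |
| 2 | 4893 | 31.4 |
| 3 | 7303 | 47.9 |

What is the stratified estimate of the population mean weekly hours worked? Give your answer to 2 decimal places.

x̄_st = (Σ Nₕx̄ₕ) / (Σ Nₕ) = (9493·44.8 + 4893·31.4 + 7303·47.9) / 21689
= 928740.3 / 21689 = 42.8208... → 42.82.

42.82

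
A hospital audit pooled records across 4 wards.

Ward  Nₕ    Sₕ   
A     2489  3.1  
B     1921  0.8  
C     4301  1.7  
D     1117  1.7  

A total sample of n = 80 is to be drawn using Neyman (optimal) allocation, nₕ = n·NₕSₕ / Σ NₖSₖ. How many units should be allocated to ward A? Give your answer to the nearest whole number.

33

Σ NₕSₕ = 2489·3.1 + 1921·0.8 + 4301·1.7 + 1117·1.7 = 18463.3.
Share for A: 7715.9/18463.3 = 0.41790.
n_A = 80 × 0.41790 = 33.432... → 33.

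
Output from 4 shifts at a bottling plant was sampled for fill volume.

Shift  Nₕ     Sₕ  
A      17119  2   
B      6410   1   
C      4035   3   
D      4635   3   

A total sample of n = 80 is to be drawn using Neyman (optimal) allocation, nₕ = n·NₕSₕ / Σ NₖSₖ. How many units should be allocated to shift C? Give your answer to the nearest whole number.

Σ NₕSₕ = 17119·2 + 6410·1 + 4035·3 + 4635·3 = 66658.
Share for C: 12105/66658 = 0.18160.
n_C = 80 × 0.18160 = 14.528... → 15.

15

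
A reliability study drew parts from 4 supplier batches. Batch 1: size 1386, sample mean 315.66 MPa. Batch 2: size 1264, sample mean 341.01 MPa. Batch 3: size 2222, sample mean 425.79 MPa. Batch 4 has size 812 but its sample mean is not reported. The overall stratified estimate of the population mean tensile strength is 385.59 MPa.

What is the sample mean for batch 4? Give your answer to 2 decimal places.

464.34

N = 1386 + 1264 + 2222 + 812 = 5684.
Overall total = μ·N = 385.59·5684 = 2191693.56.
Subtract the known strata: 1386·315.66 + 1264·341.01 + 2222·425.79 = 1814646.78.
Remaining total for batch 4: 2191693.56 − 1814646.78 = 377046.78.
Divide by its size: 377046.78 / 812 = 464.3433... → 464.34.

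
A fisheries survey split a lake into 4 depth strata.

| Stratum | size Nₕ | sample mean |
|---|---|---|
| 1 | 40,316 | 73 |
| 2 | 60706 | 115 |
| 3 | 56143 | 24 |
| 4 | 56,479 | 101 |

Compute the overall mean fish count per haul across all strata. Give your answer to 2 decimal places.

79.46

N = 213644; weights Wₕ = Nₕ/N = (0.1887, 0.2841, 0.2628, 0.2644).
x̄_st = Σ Wₕ·x̄ₕ = 0.1887·73 + 0.2841·115 + 0.2628·24 + 0.2644·101 ≈ 79.4596...
→ 79.46.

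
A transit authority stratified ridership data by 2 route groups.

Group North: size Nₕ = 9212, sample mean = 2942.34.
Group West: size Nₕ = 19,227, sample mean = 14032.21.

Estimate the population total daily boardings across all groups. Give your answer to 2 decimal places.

Estimate total by summing Nₕ·x̄ₕ over strata.
9212·2942.34 + 19227·14032.21 = 27104836.08 + 269797301.67 = 296902137.75.

296902137.75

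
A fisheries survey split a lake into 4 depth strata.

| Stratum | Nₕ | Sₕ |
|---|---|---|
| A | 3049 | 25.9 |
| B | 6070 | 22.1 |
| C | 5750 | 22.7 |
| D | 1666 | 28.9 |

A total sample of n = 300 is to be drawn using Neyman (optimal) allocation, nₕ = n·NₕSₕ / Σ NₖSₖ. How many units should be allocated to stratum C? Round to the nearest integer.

100

Σ NₕSₕ = 3049·25.9 + 6070·22.1 + 5750·22.7 + 1666·28.9 = 391788.5.
Share for C: 130525/391788.5 = 0.33315.
n_C = 300 × 0.33315 = 99.946... → 100.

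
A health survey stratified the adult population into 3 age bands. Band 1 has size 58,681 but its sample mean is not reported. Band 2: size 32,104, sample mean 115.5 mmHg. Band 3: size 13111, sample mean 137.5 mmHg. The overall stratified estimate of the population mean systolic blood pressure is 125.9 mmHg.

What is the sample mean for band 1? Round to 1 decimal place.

129.0

Σ Nₕx̄ₕ = N·μ, so 58681·x̄_1 = 103896·125.9 − (32104·115.5 + 13111·137.5).
= 13080506.4 − 5510774.5 = 7569731.9.
x̄_1 = 7569731.9 / 58681 = 128.998... → 129.0.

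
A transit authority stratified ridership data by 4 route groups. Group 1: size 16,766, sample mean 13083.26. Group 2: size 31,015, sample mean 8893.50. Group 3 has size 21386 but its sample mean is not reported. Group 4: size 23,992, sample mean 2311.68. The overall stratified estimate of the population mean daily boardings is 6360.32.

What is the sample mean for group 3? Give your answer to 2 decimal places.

Σ Nₕx̄ₕ = N·μ, so 21386·x̄_3 = 93159·6360.32 − (16766·13083.26 + 31015·8893.50 + 23992·2311.68).
= 592521050.88 − 550647666.22 = 41873384.66.
x̄_3 = 41873384.66 / 21386 = 1957.9811... → 1957.98.

1957.98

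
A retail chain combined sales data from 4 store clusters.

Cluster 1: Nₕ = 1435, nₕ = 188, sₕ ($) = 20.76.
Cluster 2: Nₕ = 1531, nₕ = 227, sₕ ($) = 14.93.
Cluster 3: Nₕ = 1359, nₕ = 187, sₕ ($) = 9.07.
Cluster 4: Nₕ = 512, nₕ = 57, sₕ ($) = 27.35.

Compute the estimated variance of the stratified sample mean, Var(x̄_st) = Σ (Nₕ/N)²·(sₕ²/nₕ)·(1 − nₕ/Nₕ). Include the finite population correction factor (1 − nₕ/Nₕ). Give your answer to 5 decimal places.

0.41974

N = 4837. Term for each stratum: Wₕ²sₕ²/nₕ·(1−nₕ/Nₕ).
Var(x̄_st) = 0.17533274 + 0.08379042 + 0.02994800 + 0.13066792 = 0.41973909 → 0.41974.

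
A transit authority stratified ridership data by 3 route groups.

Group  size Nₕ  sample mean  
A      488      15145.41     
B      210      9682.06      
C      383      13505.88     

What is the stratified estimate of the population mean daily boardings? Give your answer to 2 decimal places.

N = 488 + 210 + 383 = 1081.
Weight each subgroup mean by Nₕ/N and sum.
Σ Nₕx̄ₕ = 488·15145.41 + 210·9682.06 + 383·13505.88 = 7390960.08 + 2033232.6 + 5172752.04 = 14596944.72.
Divide by N: 14596944.72 / 1081 = 13503.1866... → 13503.19.

13503.19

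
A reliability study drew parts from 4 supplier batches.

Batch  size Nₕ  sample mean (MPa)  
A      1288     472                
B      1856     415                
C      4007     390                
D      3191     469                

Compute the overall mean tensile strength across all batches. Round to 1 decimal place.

429.1

N = 1288 + 1856 + 4007 + 3191 = 10342.
Overall mean = Σ (Nₕ/N)·x̄ₕ — weight by population share, not a simple average.
Σ Nₕx̄ₕ = 1288·472 + 1856·415 + 4007·390 + 3191·469 = 607936 + 770240 + 1562730 + 1496579 = 4437485.
Divide by N: 4437485 / 10342 = 429.074... → 429.1.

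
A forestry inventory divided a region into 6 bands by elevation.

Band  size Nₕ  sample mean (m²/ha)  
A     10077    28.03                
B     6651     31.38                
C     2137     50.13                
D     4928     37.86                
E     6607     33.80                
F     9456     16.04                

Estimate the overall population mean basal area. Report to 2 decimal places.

29.10

N = 39856; weights Wₕ = Nₕ/N = (0.2528, 0.1669, 0.0536, 0.1236, 0.1658, 0.2373).
x̄_st = Σ Wₕ·x̄ₕ = 0.2528·28.03 + 0.1669·31.38 + 0.0536·50.13 + 0.1236·37.86 + 0.1658·33.80 + 0.2373·16.04 ≈ 29.1013...
→ 29.10.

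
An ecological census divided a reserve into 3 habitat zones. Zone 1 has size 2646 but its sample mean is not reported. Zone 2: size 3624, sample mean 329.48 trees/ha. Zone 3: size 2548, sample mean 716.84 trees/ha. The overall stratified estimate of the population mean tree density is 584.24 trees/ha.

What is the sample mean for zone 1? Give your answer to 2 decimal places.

805.47

N = 2646 + 3624 + 2548 = 8818.
Overall total = μ·N = 584.24·8818 = 5151828.32.
Subtract the known strata: 3624·329.48 + 2548·716.84 = 3020543.84.
Remaining total for zone 1: 5151828.32 − 3020543.84 = 2131284.48.
Divide by its size: 2131284.48 / 2646 = 805.4741... → 805.47.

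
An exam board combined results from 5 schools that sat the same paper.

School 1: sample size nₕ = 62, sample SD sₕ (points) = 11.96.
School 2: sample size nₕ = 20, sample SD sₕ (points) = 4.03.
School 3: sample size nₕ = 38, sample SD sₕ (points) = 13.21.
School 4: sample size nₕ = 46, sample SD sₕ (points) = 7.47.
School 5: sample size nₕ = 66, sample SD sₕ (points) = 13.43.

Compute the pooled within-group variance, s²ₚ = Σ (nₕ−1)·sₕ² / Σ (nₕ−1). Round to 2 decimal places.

130.95

Degrees of freedom: 61 + 19 + 37 + 45 + 65 = 227.
Σ(nₕ−1)sₕ² = 61·143.0416 + 19·16.2409 + 37·174.5041 + 45·55.8009 + 65·180.3649 = 29725.5254.
s²ₚ = 29725.5254 / 227 = 130.9495... → 130.95.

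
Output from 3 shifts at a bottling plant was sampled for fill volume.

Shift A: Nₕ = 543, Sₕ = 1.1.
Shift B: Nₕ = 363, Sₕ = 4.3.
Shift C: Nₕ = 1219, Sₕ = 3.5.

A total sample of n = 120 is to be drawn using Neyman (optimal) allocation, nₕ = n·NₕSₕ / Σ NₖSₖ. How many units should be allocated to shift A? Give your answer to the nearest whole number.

A: NₕSₕ = 543·1.1 = 597.3
B: NₕSₕ = 363·4.3 = 1560.9
C: NₕSₕ = 1219·3.5 = 4266.5
Σ NₕSₕ = 6424.7.
n_A = 120·597.3/6424.7 = 11.156... → 11.

11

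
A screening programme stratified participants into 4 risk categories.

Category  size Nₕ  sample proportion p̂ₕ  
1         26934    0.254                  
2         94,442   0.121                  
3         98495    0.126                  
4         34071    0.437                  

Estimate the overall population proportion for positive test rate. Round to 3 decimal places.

Wₕ = Nₕ/N with N = 253942: 0.1061, 0.3719, 0.3879, 0.1342.
p̂_st = 0.1061·0.254 + 0.3719·0.121 + 0.3879·0.126 + 0.1342·0.437 ≈ 0.17944... → 0.179.

0.179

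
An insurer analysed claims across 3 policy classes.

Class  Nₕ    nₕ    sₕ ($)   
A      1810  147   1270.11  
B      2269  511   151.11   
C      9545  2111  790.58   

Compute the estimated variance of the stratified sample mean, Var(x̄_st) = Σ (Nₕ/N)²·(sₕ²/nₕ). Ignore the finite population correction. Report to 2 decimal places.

N = 13624; Wₕ = Nₕ/N.
class A: (1810/13624)²·1270.11²/147 = 193.69268
class B: (2269/13624)²·151.11²/511 = 1.23944
class C: (9545/13624)²·790.58²/2111 = 145.32690
Sum = 340.25902 → 340.26.

340.26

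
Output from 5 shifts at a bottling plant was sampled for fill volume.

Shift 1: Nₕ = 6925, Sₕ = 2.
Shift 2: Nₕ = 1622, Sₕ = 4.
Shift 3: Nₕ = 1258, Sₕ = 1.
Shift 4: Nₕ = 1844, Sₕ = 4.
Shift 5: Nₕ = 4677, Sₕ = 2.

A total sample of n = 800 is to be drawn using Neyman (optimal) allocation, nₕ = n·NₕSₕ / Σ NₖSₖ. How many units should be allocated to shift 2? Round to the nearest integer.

1: NₕSₕ = 6925·2 = 13850
2: NₕSₕ = 1622·4 = 6488
3: NₕSₕ = 1258·1 = 1258
4: NₕSₕ = 1844·4 = 7376
5: NₕSₕ = 4677·2 = 9354
Σ NₕSₕ = 38326.
n_2 = 800·6488/38326 = 135.428... → 135.

135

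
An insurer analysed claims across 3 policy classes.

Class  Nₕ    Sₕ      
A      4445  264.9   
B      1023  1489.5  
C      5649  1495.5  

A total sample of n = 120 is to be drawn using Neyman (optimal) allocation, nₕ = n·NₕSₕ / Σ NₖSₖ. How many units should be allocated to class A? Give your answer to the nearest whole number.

13

A: NₕSₕ = 4445·264.9 = 1177480.5
B: NₕSₕ = 1023·1489.5 = 1523758.5
C: NₕSₕ = 5649·1495.5 = 8448079.5
Σ NₕSₕ = 11149318.5.
n_A = 120·1177480.5/11149318.5 = 12.673... → 13.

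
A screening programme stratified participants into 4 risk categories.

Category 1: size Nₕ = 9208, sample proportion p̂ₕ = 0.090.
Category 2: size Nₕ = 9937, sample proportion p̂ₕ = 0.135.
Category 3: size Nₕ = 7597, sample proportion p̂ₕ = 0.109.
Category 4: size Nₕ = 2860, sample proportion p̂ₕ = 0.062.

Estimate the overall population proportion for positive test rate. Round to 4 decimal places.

0.1073

N = 9208 + 9937 + 7597 + 2860 = 29602.
Overall proportion = Σ (Nₕ/N)·p̂ₕ.
Σ Nₕp̂ₕ = 828.72 + 1341.495 + 828.073 + 177.32 = 3175.608.
3175.608 / 29602 = 0.107277... → 0.1073.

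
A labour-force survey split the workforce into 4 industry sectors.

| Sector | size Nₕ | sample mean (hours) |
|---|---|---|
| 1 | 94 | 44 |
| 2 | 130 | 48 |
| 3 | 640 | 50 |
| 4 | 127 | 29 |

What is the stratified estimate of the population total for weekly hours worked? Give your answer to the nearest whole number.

Estimate total by summing Nₕ·x̄ₕ over strata.
94·44 + 130·48 + 640·50 + 127·29 = 4136 + 6240 + 32000 + 3683 = 46059.

46059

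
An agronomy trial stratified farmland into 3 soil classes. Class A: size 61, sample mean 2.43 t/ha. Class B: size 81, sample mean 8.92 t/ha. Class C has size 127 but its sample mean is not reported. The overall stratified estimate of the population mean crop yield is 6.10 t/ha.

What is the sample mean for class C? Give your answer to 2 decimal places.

6.06

Σ Nₕx̄ₕ = N·μ, so 127·x̄_C = 269·6.10 − (61·2.43 + 81·8.92).
= 1640.9 − 870.75 = 770.15.
x̄_C = 770.15 / 127 = 6.0642... → 6.06.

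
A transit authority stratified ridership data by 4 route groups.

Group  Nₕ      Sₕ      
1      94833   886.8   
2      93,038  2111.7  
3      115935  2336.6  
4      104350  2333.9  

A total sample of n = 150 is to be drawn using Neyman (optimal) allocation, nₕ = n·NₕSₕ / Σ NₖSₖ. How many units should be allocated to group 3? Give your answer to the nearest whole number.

51

Σ NₕSₕ = 94833·886.8 + 93038·2111.7 + 115935·2336.6 + 104350·2333.9 = 795002435.
Share for 3: 270893721/795002435 = 0.34075.
n_3 = 150 × 0.34075 = 51.112... → 51.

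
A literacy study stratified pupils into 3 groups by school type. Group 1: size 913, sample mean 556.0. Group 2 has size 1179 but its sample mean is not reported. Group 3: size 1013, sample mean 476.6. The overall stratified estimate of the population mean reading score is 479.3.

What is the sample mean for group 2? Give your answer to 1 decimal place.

422.2

N = 913 + 1179 + 1013 = 3105.
Overall total = μ·N = 479.3·3105 = 1488226.5.
Subtract the known strata: 913·556.0 + 1013·476.6 = 990423.8.
Remaining total for group 2: 1488226.5 − 990423.8 = 497802.7.
Divide by its size: 497802.7 / 1179 = 422.225... → 422.2.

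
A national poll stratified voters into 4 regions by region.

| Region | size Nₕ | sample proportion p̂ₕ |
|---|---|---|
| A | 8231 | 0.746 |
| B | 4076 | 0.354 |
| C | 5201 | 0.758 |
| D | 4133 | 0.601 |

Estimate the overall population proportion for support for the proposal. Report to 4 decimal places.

Wₕ = Nₕ/N with N = 21641: 0.3803, 0.1883, 0.2403, 0.1910.
p̂_st = 0.3803·0.746 + 0.1883·0.354 + 0.2403·0.758 + 0.1910·0.601 ≈ 0.647360... → 0.6474.

0.6474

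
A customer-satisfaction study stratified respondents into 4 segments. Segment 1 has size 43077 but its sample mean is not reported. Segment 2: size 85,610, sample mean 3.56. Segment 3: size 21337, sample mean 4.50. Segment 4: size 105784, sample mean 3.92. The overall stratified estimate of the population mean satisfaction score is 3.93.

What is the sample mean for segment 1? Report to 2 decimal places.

Σ Nₕx̄ₕ = N·μ, so 43077·x̄_1 = 255808·3.93 − (85610·3.56 + 21337·4.50 + 105784·3.92).
= 1005325.44 − 815461.38 = 189864.06.
x̄_1 = 189864.06 / 43077 = 4.4076... → 4.41.

4.41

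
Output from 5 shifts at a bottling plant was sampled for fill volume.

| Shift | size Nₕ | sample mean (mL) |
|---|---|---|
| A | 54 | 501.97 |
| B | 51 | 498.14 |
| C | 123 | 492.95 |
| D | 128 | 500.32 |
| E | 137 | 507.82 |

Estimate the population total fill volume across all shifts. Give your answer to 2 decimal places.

246756.67

A: 54·501.97 = 27106.38
B: 51·498.14 = 25405.14
C: 123·492.95 = 60632.85
D: 128·500.32 = 64040.96
E: 137·507.82 = 69571.34
τ̂ = Σ Nₕx̄ₕ = 246756.67.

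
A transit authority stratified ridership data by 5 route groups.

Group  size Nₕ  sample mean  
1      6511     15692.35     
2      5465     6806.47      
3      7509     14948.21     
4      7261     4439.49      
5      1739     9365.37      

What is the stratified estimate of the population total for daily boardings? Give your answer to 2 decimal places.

Population total = Σ Nₕ·x̄ₕ (each stratum's size times its mean).
6511·15692.35 + 5465·6806.47 + 7509·14948.21 + 7261·4439.49 + 1739·9365.37 = 102172890.85 + 37197358.55 + 112246108.89 + 32235136.89 + 16286378.43 = 300137873.61.

300137873.61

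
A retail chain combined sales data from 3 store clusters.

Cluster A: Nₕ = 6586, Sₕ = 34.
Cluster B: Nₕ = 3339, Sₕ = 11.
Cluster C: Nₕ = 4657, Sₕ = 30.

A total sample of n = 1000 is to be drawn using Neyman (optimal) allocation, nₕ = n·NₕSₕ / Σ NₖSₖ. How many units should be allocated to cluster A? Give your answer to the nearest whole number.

559

Σ NₕSₕ = 6586·34 + 3339·11 + 4657·30 = 400363.
Share for A: 223924/400363 = 0.55930.
n_A = 1000 × 0.55930 = 559.302... → 559.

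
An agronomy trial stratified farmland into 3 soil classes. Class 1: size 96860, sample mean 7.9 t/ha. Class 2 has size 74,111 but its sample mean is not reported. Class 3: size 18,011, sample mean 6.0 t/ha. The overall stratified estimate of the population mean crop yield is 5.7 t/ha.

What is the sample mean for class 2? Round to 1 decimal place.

N = 96860 + 74111 + 18011 = 188982.
Overall total = μ·N = 5.7·188982 = 1077197.4.
Subtract the known strata: 96860·7.9 + 18011·6.0 = 873260.
Remaining total for class 2: 1077197.4 − 873260 = 203937.4.
Divide by its size: 203937.4 / 74111 = 2.752... → 2.8.

2.8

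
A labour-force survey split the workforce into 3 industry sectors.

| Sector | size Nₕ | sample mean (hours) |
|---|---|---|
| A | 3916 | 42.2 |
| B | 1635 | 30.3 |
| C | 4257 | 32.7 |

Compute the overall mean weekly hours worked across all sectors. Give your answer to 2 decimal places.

N = 3916 + 1635 + 4257 = 9808.
Weight each subgroup mean by Nₕ/N and sum.
Σ Nₕx̄ₕ = 3916·42.2 + 1635·30.3 + 4257·32.7 = 165255.2 + 49540.5 + 139203.9 = 353999.6.
Divide by N: 353999.6 / 9808 = 36.0929... → 36.09.

36.09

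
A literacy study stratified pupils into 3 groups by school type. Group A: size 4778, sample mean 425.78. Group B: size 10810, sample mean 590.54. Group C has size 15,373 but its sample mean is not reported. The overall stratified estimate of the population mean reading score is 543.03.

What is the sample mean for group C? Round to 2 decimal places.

546.06

N = 4778 + 10810 + 15373 = 30961.
Overall total = μ·N = 543.03·30961 = 16812751.83.
Subtract the known strata: 4778·425.78 + 10810·590.54 = 8418114.24.
Remaining total for group C: 16812751.83 − 8418114.24 = 8394637.59.
Divide by its size: 8394637.59 / 15373 = 546.0637... → 546.06.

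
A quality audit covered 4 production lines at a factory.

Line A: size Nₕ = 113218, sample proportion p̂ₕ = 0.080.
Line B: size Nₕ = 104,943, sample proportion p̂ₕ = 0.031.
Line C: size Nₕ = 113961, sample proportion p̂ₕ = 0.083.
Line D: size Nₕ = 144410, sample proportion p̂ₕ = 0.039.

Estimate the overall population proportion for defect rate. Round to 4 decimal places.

0.0575

N = 113218 + 104943 + 113961 + 144410 = 476532.
Overall proportion = Σ (Nₕ/N)·p̂ₕ.
Σ Nₕp̂ₕ = 9057.44 + 3253.233 + 9458.763 + 5631.99 = 27401.426.
27401.426 / 476532 = 0.057502... → 0.0575.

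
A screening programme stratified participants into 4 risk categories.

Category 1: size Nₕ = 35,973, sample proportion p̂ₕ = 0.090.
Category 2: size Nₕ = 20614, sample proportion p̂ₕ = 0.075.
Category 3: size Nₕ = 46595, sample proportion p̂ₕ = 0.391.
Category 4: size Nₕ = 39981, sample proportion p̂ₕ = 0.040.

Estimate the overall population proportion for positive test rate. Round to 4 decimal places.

0.1718

Wₕ = Nₕ/N with N = 143163: 0.2513, 0.1440, 0.3255, 0.2793.
p̂_st = 0.2513·0.090 + 0.1440·0.075 + 0.3255·0.391 + 0.2793·0.040 ≈ 0.171843... → 0.1718.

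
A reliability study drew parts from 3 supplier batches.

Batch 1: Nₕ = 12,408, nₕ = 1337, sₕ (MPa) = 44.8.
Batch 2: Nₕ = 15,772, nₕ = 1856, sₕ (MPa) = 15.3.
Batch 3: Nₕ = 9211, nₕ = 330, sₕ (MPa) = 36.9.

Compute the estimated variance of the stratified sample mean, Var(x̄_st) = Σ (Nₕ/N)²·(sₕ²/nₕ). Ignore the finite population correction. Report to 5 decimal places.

N = 37391; Wₕ = Nₕ/N.
batch 1: (12408/37391)²·44.8²/1337 = 0.16530806
batch 2: (15772/37391)²·15.3²/1856 = 0.02244111
batch 3: (9211/37391)²·36.9²/330 = 0.25039070
Sum = 0.43813987 → 0.43814.

0.43814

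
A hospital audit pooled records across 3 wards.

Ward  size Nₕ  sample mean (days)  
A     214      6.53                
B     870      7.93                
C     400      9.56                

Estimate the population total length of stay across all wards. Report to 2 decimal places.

A: 214·6.53 = 1397.42
B: 870·7.93 = 6899.1
C: 400·9.56 = 3824
τ̂ = Σ Nₕx̄ₕ = 12120.52.

12120.52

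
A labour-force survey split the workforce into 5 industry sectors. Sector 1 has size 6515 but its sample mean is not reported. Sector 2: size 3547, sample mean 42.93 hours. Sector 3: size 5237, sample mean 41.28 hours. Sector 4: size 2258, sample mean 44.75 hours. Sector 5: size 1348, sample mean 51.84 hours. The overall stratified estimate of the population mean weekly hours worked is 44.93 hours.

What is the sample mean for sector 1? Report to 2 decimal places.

Σ Nₕx̄ₕ = N·μ, so 6515·x̄_1 = 18905·44.93 − (3547·42.93 + 5237·41.28 + 2258·44.75 + 1348·51.84).
= 849401.65 − 539381.89 = 310019.76.
x̄_1 = 310019.76 / 6515 = 47.5855... → 47.59.

47.59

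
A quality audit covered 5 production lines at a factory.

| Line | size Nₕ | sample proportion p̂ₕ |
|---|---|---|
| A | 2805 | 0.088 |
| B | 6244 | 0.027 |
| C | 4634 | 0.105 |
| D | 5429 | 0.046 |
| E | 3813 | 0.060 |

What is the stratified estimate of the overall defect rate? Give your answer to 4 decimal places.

0.0602

N = 2805 + 6244 + 4634 + 5429 + 3813 = 22925.
Overall proportion = Σ (Nₕ/N)·p̂ₕ.
Σ Nₕp̂ₕ = 246.84 + 168.588 + 486.57 + 249.734 + 228.78 = 1380.512.
1380.512 / 22925 = 0.060219... → 0.0602.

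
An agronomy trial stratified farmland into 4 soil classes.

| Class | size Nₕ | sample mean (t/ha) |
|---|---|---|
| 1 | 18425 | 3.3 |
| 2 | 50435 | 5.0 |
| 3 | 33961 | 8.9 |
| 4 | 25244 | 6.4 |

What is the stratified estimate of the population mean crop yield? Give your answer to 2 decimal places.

6.07

N = 128065; weights Wₕ = Nₕ/N = (0.1439, 0.3938, 0.2652, 0.1971).
x̄_st = Σ Wₕ·x̄ₕ = 0.1439·3.3 + 0.3938·5.0 + 0.2652·8.9 + 0.1971·6.4 ≈ 6.0656...
→ 6.07.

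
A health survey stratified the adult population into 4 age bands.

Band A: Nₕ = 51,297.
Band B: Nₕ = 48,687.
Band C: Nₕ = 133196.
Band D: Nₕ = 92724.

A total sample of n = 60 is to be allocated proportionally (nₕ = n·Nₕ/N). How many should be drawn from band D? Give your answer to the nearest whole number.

17

Share of band D = 92724/325904 = 0.28451.
Allocate 60 × 0.28451 = 17.071... → 17.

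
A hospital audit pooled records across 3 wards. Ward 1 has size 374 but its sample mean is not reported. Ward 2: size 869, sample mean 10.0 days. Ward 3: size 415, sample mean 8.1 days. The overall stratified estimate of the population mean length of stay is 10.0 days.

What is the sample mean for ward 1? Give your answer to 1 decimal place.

12.1

Σ Nₕx̄ₕ = N·μ, so 374·x̄_1 = 1658·10.0 − (869·10.0 + 415·8.1).
= 16580 − 12051.5 = 4528.5.
x̄_1 = 4528.5 / 374 = 12.108... → 12.1.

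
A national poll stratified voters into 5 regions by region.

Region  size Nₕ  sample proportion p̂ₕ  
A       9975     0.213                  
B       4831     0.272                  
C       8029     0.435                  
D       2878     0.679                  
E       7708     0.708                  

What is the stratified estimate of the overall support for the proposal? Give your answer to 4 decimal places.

N = 9975 + 4831 + 8029 + 2878 + 7708 = 33421.
Overall proportion = Σ (Nₕ/N)·p̂ₕ.
Σ Nₕp̂ₕ = 2124.675 + 1314.032 + 3492.615 + 1954.162 + 5457.264 = 14342.748.
14342.748 / 33421 = 0.429154... → 0.4292.

0.4292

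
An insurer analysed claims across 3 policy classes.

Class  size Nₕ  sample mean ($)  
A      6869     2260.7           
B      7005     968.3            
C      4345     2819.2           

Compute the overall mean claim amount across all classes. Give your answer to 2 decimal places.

x̄_st = (Σ Nₕx̄ₕ) / (Σ Nₕ) = (6869·2260.7 + 7005·968.3 + 4345·2819.2) / 18219
= 34561113.8 / 18219 = 1896.9819... → 1896.98.

1896.98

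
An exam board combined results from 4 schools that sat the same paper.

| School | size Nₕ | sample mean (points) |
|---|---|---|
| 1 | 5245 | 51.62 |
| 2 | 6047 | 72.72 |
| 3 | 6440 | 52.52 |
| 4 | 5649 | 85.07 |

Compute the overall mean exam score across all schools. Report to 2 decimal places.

N = 23381; weights Wₕ = Nₕ/N = (0.2243, 0.2586, 0.2754, 0.2416).
x̄_st = Σ Wₕ·x̄ₕ = 0.2243·51.62 + 0.2586·72.72 + 0.2754·52.52 + 0.2416·85.07 ≈ 65.4067...
→ 65.41.

65.41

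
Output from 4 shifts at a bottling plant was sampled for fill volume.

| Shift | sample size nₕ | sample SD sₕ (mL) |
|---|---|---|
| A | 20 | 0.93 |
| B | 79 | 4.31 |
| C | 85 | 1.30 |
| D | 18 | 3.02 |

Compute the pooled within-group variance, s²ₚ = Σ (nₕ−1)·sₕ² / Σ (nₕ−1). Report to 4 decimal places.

8.9009

Degrees of freedom: 19 + 78 + 84 + 17 = 198.
Σ(nₕ−1)sₕ² = 19·0.8649 + 78·18.5761 + 84·1.69 + 17·9.1204 = 1762.3757.
s²ₚ = 1762.3757 / 198 = 8.900887... → 8.9009.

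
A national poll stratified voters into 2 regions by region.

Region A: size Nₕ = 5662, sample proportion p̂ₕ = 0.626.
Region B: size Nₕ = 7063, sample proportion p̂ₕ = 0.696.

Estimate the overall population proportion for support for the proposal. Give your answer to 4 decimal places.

0.6649

Wₕ = Nₕ/N with N = 12725: 0.4450, 0.5550.
p̂_st = 0.4450·0.626 + 0.5550·0.696 ≈ 0.664853... → 0.6649.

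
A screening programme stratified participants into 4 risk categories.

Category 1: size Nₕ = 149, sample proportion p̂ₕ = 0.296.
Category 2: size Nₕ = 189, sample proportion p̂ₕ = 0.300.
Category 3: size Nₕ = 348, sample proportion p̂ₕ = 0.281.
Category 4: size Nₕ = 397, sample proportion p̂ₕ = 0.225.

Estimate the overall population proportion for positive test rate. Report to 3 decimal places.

Wₕ = Nₕ/N with N = 1083: 0.1376, 0.1745, 0.3213, 0.3666.
p̂_st = 0.1376·0.296 + 0.1745·0.300 + 0.3213·0.281 + 0.3666·0.225 ≈ 0.26585... → 0.266.

0.266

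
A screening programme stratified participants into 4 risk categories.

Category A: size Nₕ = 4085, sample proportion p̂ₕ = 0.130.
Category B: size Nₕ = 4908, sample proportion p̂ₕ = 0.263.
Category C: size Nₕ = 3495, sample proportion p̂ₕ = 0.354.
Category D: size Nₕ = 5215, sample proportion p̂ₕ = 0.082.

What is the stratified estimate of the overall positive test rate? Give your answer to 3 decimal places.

Wₕ = Nₕ/N with N = 17703: 0.2308, 0.2772, 0.1974, 0.2946.
p̂_st = 0.2308·0.130 + 0.2772·0.263 + 0.1974·0.354 + 0.2946·0.082 ≈ 0.19696... → 0.197.

0.197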